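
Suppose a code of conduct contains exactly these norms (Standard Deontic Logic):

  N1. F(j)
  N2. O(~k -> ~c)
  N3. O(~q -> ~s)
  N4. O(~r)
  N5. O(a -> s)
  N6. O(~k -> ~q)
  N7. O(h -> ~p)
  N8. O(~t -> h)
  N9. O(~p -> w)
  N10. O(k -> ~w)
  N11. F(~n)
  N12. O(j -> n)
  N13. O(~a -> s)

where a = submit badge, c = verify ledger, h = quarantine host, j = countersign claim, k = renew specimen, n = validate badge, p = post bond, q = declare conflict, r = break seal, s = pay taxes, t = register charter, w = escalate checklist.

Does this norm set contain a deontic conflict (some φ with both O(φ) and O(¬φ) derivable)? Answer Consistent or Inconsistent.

Consistent

Premise 12 is O(j -> n); even if O(n) held, inferring O(j) would be affirming the consequent — invalid.
So O(j) is not derivable, and the apparent clash with O(~j) does not arise.
A world satisfying every obligation exists (e.g. a=false, c=false, h=false, j=false, k=true, n=true, p=true, q=true, r=false, s=true, t=true, w=false); no atom is both obligatory and forbidden, so the set is consistent.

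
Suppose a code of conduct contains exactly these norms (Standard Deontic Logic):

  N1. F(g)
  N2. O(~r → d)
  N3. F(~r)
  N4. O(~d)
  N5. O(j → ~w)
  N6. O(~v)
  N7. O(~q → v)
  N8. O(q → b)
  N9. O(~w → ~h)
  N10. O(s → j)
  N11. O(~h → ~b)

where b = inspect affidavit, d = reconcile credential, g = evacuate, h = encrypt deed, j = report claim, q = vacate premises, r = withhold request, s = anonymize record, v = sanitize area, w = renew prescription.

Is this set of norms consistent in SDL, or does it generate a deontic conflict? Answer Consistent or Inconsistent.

Consistent

Premise 2 is O(~r → d), but O(~r) is not derivable from the premises, so it does not yield O(d).
So O(d) is not derivable, and the apparent clash with O(~d) does not arise.
A world satisfying every obligation exists (e.g. b=true, d=false, g=false, h=true, j=false, q=true, r=true, s=false, v=false, w=true); no atom is both obligatory and forbidden, so the set is consistent.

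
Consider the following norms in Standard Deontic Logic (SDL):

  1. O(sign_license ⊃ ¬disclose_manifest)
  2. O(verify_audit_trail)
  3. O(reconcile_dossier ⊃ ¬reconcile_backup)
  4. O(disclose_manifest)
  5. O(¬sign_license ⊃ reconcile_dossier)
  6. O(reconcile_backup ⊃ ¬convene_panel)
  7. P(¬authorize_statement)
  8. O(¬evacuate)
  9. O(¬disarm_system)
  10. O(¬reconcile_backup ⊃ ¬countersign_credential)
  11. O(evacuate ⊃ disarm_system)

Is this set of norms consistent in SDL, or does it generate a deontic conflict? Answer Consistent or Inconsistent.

Premise 11 is O(evacuate ⊃ disarm_system), but O(evacuate) is not derivable from the premises, so it does not yield O(disarm_system).
So O(disarm_system) is not derivable, and the apparent clash with O(¬disarm_system) does not arise.
A world satisfying every obligation exists (e.g. authorize_statement=false, convene_panel=false, countersign_credential=false, disarm_system=false, disclose_manifest=true, evacuate=false, reconcile_backup=false, reconcile_dossier=true, sign_license=false, verify_audit_trail=true); no atom is both obligatory and forbidden, so the set is consistent.

Consistent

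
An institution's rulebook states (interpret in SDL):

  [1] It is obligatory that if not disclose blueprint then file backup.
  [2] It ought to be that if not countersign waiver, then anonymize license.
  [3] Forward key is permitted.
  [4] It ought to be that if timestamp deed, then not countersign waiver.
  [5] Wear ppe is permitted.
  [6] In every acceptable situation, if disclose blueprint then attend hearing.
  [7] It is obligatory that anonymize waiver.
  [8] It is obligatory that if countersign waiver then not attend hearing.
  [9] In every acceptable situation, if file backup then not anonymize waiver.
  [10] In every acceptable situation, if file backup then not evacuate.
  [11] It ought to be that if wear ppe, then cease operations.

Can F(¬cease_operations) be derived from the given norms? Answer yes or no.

No

Premise 11 is O(wear_ppe → cease_operations), but O(wear_ppe) is not derivable from the premises (the permission P(wear_ppe) asserts only ¬O(¬wear_ppe), not O(wear_ppe)), so it does not yield O(cease_operations).
No other premise forces O(cease_operations). An ideal world satisfying every premise can still have ¬cease_operations true, so F(¬cease_operations) is not derivable.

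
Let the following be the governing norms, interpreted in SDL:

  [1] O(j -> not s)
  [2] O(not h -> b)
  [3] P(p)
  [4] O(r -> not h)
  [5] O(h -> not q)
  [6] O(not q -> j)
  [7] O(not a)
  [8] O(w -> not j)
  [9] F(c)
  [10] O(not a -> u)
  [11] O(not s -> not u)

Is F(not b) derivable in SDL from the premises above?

Yes

Premise 7 gives O(not a).
Premise 10 is O(not a -> u); since O(not a), deontic closure gives O(u).
Premise 11 is O(not s -> not u); contrapositively O(u -> s). Since O(u) holds, K gives O(s).
The contrapositive of premise 1 (O(j -> not s)) is O(s -> not j), and O(s) is already established, so O(not j).
The contrapositive of premise 6 (O(not q -> j)) is O(not j -> q), and O(not j) is already established, so O(q).
The contrapositive of premise 5 (O(h -> not q)) is O(q -> not h), and O(q) is already established, so O(not h).
With premise 2, O(not h -> b), the K-axiom yields O(b).
Premises 3, 4, 8, 9 do not contribute to this derivation.
So O(b) holds, i.e. F(not b). The claim follows.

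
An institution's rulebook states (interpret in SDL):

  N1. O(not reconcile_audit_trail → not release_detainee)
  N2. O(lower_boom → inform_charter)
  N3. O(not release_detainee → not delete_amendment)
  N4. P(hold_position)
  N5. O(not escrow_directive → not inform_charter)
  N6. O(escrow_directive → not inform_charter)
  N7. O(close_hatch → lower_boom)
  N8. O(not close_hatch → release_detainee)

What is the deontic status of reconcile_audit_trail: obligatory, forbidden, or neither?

Premises 6 and 5 cover both cases: O(escrow_directive → not inform_charter) and O(not escrow_directive → not inform_charter). Since escrow_directive ∨ not escrow_directive is a tautology, O(not inform_charter) follows.
Premise 2, O(lower_boom → inform_charter), contraposes to O(not inform_charter → not lower_boom); with O(not inform_charter) we get O(not lower_boom).
The contrapositive of premise 7 (O(close_hatch → lower_boom)) is O(not lower_boom → not close_hatch), and O(not lower_boom) is already established, so O(not close_hatch).
Premise 8 is O(not close_hatch → release_detainee); since O(not close_hatch), deontic closure gives O(release_detainee).
Premise 1 is O(not reconcile_audit_trail → not release_detainee); contrapositively O(release_detainee → reconcile_audit_trail). Since O(release_detainee) holds, K gives O(reconcile_audit_trail).
Premises 3, 4 do not contribute to this derivation.
Hence reconcile_audit_trail is obligatory.

Obligatory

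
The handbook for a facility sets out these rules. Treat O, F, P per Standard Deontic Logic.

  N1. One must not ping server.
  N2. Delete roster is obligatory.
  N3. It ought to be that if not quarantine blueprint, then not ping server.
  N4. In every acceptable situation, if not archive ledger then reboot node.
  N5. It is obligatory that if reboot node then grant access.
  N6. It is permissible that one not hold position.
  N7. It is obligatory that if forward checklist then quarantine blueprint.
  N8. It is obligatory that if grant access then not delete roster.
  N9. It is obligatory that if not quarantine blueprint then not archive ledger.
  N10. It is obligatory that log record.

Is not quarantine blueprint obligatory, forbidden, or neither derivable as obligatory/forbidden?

Premise 2 gives O(delete_roster).
Premise 8 is O(grant_access → ¬delete_roster); contrapositively O(delete_roster → ¬grant_access). Since O(delete_roster) holds, K gives O(¬grant_access).
The contrapositive of premise 5 (O(reboot_node → grant_access)) is O(¬grant_access → ¬reboot_node), and O(¬grant_access) is already established, so O(¬reboot_node).
Premise 4, O(¬archive_ledger → reboot_node), contraposes to O(¬reboot_node → archive_ledger); with O(¬reboot_node) we get O(archive_ledger).
Premise 9, O(¬quarantine_blueprint → ¬archive_ledger), contraposes to O(archive_ledger → quarantine_blueprint); with O(archive_ledger) we get O(quarantine_blueprint).
Premises 1, 3, 6, 7, 10 do not contribute to this derivation.
Thus O(quarantine_blueprint), which is F(¬quarantine_blueprint): ¬quarantine_blueprint is forbidden.

Forbidden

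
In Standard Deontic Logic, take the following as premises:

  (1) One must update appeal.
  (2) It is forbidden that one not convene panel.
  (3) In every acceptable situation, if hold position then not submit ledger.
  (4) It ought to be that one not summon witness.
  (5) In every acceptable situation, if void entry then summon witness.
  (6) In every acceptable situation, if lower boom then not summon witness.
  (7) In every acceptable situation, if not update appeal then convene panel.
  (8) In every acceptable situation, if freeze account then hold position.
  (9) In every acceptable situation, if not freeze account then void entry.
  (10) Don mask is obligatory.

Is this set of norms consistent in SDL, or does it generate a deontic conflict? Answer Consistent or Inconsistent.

Premise 7 is O(¬update_appeal → convene_panel); even if O(convene_panel) held, inferring O(¬update_appeal) would be affirming the consequent — invalid.
So O(¬update_appeal) is not derivable, and the apparent clash with O(update_appeal) does not arise.
A world satisfying every obligation exists (e.g. convene_panel=true, don_mask=true, freeze_account=true, hold_position=true, lower_boom=false, submit_ledger=false, summon_witness=false, update_appeal=true, void_entry=false); no atom is both obligatory and forbidden, so the set is consistent.

Consistent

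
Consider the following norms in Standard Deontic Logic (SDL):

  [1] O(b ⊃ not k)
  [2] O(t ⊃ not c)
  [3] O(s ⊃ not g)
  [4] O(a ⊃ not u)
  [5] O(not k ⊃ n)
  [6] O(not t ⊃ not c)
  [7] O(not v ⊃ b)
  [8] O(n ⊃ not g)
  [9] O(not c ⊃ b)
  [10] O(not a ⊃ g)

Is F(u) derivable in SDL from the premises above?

Yes

Premises 6 and 2 cover both cases: O(not t ⊃ not c) and O(t ⊃ not c). Since not t ∨ t is a tautology, O(not c) follows.
Premise 9 is O(not c ⊃ b); since O(not c), deontic closure gives O(b).
With premise 1, O(b ⊃ not k), the K-axiom yields O(not k).
Premise 5 is O(not k ⊃ n); since O(not k), deontic closure gives O(n).
Applying K to premise 8 (O(n ⊃ not g)) and O(n) yields O(not g).
The contrapositive of premise 10 (O(not a ⊃ g)) is O(not g ⊃ a), and O(not g) is already established, so O(a).
From O(a) and premise 4, O(a ⊃ not u), we obtain O(not u).
Premises 3, 7 do not contribute to this derivation.
So O(not u) holds, i.e. F(u). The claim follows.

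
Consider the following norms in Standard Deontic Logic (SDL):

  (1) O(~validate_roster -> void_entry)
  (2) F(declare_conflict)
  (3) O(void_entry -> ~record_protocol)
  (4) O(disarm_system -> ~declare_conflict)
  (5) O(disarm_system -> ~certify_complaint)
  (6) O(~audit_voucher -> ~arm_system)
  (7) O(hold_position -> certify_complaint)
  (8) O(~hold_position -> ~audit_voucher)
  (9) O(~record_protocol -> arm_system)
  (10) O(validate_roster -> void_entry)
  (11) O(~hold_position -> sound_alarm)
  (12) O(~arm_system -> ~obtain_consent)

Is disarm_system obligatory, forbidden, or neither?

Premises 1 and 10 are O(~validate_roster -> void_entry) and O(validate_roster -> void_entry); every ideal world satisfies ~validate_roster or validate_roster, so in either case void_entry holds — hence O(void_entry).
With premise 3, O(void_entry -> ~record_protocol), the K-axiom yields O(~record_protocol).
Applying K to premise 9 (O(~record_protocol -> arm_system)) and O(~record_protocol) yields O(arm_system).
Premise 6 is O(~audit_voucher -> ~arm_system); contrapositively O(arm_system -> audit_voucher). Since O(arm_system) holds, K gives O(audit_voucher).
Premise 8, O(~hold_position -> ~audit_voucher), contraposes to O(audit_voucher -> hold_position); with O(audit_voucher) we get O(hold_position).
From O(hold_position) and premise 7, O(hold_position -> certify_complaint), we obtain O(certify_complaint).
The contrapositive of premise 5 (O(disarm_system -> ~certify_complaint)) is O(certify_complaint -> ~disarm_system), and O(certify_complaint) is already established, so O(~disarm_system).
Premises 2, 4, 11, 12 do not contribute to this derivation.
Thus O(~disarm_system), which is F(disarm_system): disarm_system is forbidden.

Forbidden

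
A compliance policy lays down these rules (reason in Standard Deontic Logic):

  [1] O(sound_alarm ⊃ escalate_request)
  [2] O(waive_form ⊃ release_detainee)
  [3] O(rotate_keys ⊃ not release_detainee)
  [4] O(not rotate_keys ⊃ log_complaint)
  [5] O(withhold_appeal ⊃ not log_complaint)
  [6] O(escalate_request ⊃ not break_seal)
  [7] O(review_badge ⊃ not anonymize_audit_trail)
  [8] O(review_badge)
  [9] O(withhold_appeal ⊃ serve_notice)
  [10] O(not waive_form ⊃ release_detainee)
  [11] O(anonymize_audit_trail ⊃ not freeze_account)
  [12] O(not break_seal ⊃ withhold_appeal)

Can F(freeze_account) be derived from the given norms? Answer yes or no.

No

Premise 11 is O(anonymize_audit_trail ⊃ not freeze_account), but O(anonymize_audit_trail) is not derivable from the premises, so it does not yield O(not freeze_account).
No other premise forces O(not freeze_account). An ideal world satisfying every premise can still have freeze_account true, so F(freeze_account) is not derivable.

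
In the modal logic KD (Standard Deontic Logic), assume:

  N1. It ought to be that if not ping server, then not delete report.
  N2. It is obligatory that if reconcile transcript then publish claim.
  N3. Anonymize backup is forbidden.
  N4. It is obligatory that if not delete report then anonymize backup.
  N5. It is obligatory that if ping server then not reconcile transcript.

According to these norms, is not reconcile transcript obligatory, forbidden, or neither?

F(anonymize_backup) at premise 3 means O(¬anonymize_backup).
Premise 4, O(¬delete_report → anonymize_backup), contraposes to O(¬anonymize_backup → delete_report); with O(¬anonymize_backup) we get O(delete_report).
Premise 1 is O(¬ping_server → ¬delete_report); contrapositively O(delete_report → ping_server). Since O(delete_report) holds, K gives O(ping_server).
With premise 5, O(ping_server → ¬reconcile_transcript), the K-axiom yields O(¬reconcile_transcript).
Premise 2 does not contribute to this derivation.
Hence ¬reconcile_transcript is obligatory.

Obligatory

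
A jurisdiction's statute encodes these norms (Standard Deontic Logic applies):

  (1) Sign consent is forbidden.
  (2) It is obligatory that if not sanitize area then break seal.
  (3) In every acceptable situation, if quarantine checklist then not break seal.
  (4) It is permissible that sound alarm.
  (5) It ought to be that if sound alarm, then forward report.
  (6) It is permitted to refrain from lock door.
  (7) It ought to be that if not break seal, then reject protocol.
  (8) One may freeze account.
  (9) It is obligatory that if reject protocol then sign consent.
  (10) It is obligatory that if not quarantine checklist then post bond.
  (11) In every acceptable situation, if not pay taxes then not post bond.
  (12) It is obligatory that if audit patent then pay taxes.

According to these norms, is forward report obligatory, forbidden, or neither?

Neither

Premise 5 is O(sound_alarm → forward_report), but O(sound_alarm) is not derivable from the premises (the permission P(sound_alarm) asserts only ¬O(¬sound_alarm), not O(sound_alarm)), so it does not yield O(forward_report).
No premise or chain of K-axiom applications forces O(forward_report), and none forces O(¬forward_report). So forward_report is neither obligatory nor forbidden under these norms.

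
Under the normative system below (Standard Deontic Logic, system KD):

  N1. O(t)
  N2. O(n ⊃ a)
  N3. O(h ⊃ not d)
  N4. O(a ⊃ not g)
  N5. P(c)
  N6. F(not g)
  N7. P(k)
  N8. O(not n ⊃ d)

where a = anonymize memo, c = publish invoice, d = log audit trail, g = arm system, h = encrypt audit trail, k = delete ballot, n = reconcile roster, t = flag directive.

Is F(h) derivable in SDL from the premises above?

Yes

Premise 6, F(not g), is equivalent to O(g).
The contrapositive of premise 4 (O(a ⊃ not g)) is O(g ⊃ not a), and O(g) is already established, so O(not a).
Premise 2, O(n ⊃ a), contraposes to O(not a ⊃ not n); with O(not a) we get O(not n).
Applying K to premise 8 (O(not n ⊃ d)) and O(not n) yields O(d).
The contrapositive of premise 3 (O(h ⊃ not d)) is O(d ⊃ not h), and O(d) is already established, so O(not h).
Premises 1, 5, 7 do not contribute to this derivation.
So O(not h) holds, i.e. F(h). The claim follows.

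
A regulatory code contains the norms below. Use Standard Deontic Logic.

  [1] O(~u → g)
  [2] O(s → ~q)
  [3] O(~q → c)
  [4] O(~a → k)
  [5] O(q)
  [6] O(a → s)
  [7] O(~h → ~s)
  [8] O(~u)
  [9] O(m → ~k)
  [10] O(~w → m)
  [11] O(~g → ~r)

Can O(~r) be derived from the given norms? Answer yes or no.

No

Premise 11 is O(~g → ~r), but O(~g) is not derivable from the premises, so it does not yield O(~r).
No other premise forces O(~r). An ideal world satisfying every premise can still have ~r false, so O(~r) is not derivable.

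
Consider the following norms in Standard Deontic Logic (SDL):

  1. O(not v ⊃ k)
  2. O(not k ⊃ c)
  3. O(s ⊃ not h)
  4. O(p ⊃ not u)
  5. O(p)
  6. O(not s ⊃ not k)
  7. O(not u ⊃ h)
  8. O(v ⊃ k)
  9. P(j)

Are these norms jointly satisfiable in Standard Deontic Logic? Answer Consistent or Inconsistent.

Inconsistent

Premises 8 and 1 are O(v ⊃ k) and O(not v ⊃ k); every ideal world satisfies v or not v, so in either case k holds — hence O(k).
Premise 6, O(not s ⊃ not k), contraposes to O(k ⊃ s); with O(k) we get O(s).
Applying K to premise 3 (O(s ⊃ not h)) and O(s) yields O(not h).
Premise 7 is O(not u ⊃ h); contrapositively O(not h ⊃ u). Since O(not h) holds, K gives O(u).
Premise 4, O(p ⊃ not u), contraposes to O(u ⊃ not p); with O(u) we get O(not p).
But premise 5 directly asserts O(p).
We now have both O(not p) and O(p) — p is simultaneously obligatory and forbidden, violating the D-axiom.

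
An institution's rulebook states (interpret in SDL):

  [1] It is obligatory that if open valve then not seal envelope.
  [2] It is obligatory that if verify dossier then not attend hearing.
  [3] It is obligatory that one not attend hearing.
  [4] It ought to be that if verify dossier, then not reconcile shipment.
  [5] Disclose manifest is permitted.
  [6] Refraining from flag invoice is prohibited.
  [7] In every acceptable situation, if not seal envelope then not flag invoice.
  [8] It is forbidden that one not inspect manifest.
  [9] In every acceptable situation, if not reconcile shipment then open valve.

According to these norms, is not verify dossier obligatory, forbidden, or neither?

Premise 6, F(¬flag_invoice), is equivalent to O(flag_invoice).
Premise 7 is O(¬seal_envelope → ¬flag_invoice); contrapositively O(flag_invoice → seal_envelope). Since O(flag_invoice) holds, K gives O(seal_envelope).
Premise 1, O(open_valve → ¬seal_envelope), contraposes to O(seal_envelope → ¬open_valve); with O(seal_envelope) we get O(¬open_valve).
Premise 9, O(¬reconcile_shipment → open_valve), contraposes to O(¬open_valve → reconcile_shipment); with O(¬open_valve) we get O(reconcile_shipment).
Premise 4 is O(verify_dossier → ¬reconcile_shipment); contrapositively O(reconcile_shipment → ¬verify_dossier). Since O(reconcile_shipment) holds, K gives O(¬verify_dossier).
Premises 2, 3, 5, 8 do not contribute to this derivation.
Hence ¬verify_dossier is obligatory.

Obligatory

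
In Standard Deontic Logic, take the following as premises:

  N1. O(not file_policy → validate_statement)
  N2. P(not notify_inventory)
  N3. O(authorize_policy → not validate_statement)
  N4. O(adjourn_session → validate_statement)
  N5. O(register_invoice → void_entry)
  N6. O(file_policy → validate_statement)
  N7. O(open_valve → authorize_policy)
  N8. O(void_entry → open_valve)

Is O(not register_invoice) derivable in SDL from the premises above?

Premises 1 and 6 are O(not file_policy → validate_statement) and O(file_policy → validate_statement); every ideal world satisfies not file_policy or file_policy, so in either case validate_statement holds — hence O(validate_statement).
Premise 3 is O(authorize_policy → not validate_statement); contrapositively O(validate_statement → not authorize_policy). Since O(validate_statement) holds, K gives O(not authorize_policy).
Premise 7 is O(open_valve → authorize_policy); contrapositively O(not authorize_policy → not open_valve). Since O(not authorize_policy) holds, K gives O(not open_valve).
The contrapositive of premise 8 (O(void_entry → open_valve)) is O(not open_valve → not void_entry), and O(not open_valve) is already established, so O(not void_entry).
Premise 5 is O(register_invoice → void_entry); contrapositively O(not void_entry → not register_invoice). Since O(not void_entry) holds, K gives O(not register_invoice).
Premises 2, 4 do not contribute to this derivation.
So O(not register_invoice) follows.

Yes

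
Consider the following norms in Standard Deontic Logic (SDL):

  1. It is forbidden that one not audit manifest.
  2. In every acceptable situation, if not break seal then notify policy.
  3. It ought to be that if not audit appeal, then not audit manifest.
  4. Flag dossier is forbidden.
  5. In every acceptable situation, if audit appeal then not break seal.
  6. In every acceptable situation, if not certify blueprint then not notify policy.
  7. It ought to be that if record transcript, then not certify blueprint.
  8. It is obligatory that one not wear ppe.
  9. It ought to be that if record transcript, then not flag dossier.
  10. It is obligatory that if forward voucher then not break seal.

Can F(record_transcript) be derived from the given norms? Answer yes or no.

Yes

F(¬audit_manifest) at premise 1 means O(audit_manifest).
The contrapositive of premise 3 (O(¬audit_appeal → ¬audit_manifest)) is O(audit_manifest → audit_appeal), and O(audit_manifest) is already established, so O(audit_appeal).
Premise 5 is O(audit_appeal → ¬break_seal); since O(audit_appeal), deontic closure gives O(¬break_seal).
From O(¬break_seal) and premise 2, O(¬break_seal → notify_policy), we obtain O(notify_policy).
The contrapositive of premise 6 (O(¬certify_blueprint → ¬notify_policy)) is O(notify_policy → certify_blueprint), and O(notify_policy) is already established, so O(certify_blueprint).
The contrapositive of premise 7 (O(record_transcript → ¬certify_blueprint)) is O(certify_blueprint → ¬record_transcript), and O(certify_blueprint) is already established, so O(¬record_transcript).
Premises 4, 8, 9, 10 do not contribute to this derivation.
So O(¬record_transcript) holds, i.e. F(record_transcript). The claim follows.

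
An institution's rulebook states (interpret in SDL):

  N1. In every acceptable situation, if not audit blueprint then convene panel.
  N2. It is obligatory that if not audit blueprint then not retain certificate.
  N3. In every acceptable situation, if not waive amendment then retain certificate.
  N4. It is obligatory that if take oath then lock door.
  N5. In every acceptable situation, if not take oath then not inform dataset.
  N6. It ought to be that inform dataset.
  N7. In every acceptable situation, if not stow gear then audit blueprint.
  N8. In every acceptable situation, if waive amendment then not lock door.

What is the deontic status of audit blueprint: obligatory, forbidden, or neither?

Premise 6 gives O(inform_dataset).
The contrapositive of premise 5 (O(¬take_oath → ¬inform_dataset)) is O(inform_dataset → take_oath), and O(inform_dataset) is already established, so O(take_oath).
From O(take_oath) and premise 4, O(take_oath → lock_door), we obtain O(lock_door).
Premise 8, O(waive_amendment → ¬lock_door), contraposes to O(lock_door → ¬waive_amendment); with O(lock_door) we get O(¬waive_amendment).
Applying K to premise 3 (O(¬waive_amendment → retain_certificate)) and O(¬waive_amendment) yields O(retain_certificate).
Premise 2, O(¬audit_blueprint → ¬retain_certificate), contraposes to O(retain_certificate → audit_blueprint); with O(retain_certificate) we get O(audit_blueprint).
Premises 1, 7 do not contribute to this derivation.
Hence audit_blueprint is obligatory.

Obligatory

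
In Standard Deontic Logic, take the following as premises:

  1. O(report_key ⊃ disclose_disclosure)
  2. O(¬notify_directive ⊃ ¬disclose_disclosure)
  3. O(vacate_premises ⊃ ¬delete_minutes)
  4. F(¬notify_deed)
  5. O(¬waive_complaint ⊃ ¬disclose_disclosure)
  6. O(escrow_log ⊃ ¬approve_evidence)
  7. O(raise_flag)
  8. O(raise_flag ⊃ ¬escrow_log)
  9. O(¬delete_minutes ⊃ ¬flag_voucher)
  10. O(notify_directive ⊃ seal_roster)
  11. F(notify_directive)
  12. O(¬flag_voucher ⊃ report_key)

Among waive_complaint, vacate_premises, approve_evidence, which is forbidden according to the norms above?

vacate_premises

Premise 11, F(notify_directive), is equivalent to O(¬notify_directive).
From O(¬notify_directive) and premise 2, O(¬notify_directive ⊃ ¬disclose_disclosure), we obtain O(¬disclose_disclosure).
The contrapositive of premise 1 (O(report_key ⊃ disclose_disclosure)) is O(¬disclose_disclosure ⊃ ¬report_key), and O(¬disclose_disclosure) is already established, so O(¬report_key).
Premise 12, O(¬flag_voucher ⊃ report_key), contraposes to O(¬report_key ⊃ flag_voucher); with O(¬report_key) we get O(flag_voucher).
Premise 9 is O(¬delete_minutes ⊃ ¬flag_voucher); contrapositively O(flag_voucher ⊃ delete_minutes). Since O(flag_voucher) holds, K gives O(delete_minutes).
Premise 3, O(vacate_premises ⊃ ¬delete_minutes), contraposes to O(delete_minutes ⊃ ¬vacate_premises); with O(delete_minutes) we get O(¬vacate_premises).
So O(¬vacate_premises) holds, i.e. vacate_premises is forbidden. None of the other listed options is forbidden under the premises.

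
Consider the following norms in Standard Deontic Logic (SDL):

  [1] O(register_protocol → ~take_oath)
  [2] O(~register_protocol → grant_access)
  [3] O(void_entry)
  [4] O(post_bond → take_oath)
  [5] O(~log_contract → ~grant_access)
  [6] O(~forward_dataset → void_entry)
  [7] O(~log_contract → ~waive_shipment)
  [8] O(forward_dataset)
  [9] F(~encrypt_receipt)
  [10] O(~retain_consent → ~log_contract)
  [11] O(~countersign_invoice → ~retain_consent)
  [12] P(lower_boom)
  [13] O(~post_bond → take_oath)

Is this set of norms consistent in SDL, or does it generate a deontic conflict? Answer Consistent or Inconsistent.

Premise 6 is O(~forward_dataset → void_entry); even if O(void_entry) held, inferring O(~forward_dataset) would be affirming the consequent — invalid.
So O(~forward_dataset) is not derivable, and the apparent clash with O(forward_dataset) does not arise.
A world satisfying every obligation exists (e.g. countersign_invoice=true, encrypt_receipt=true, forward_dataset=true, grant_access=true, log_contract=true, lower_boom=false, post_bond=false, register_protocol=false, retain_consent=true, take_oath=true, void_entry=true, waive_shipment=false); no atom is both obligatory and forbidden, so the set is consistent.

Consistent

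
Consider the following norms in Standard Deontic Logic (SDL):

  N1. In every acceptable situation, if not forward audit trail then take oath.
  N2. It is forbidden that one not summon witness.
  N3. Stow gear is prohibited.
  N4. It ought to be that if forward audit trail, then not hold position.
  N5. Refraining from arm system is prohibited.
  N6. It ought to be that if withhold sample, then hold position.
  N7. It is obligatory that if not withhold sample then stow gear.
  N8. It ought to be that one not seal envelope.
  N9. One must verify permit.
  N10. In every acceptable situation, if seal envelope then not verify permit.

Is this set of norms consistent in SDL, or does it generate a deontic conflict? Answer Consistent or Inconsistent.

Consistent

Premise 10 is O(seal_envelope → ¬verify_permit), but O(seal_envelope) is not derivable from the premises, so it does not yield O(¬verify_permit).
So O(¬verify_permit) is not derivable, and the apparent clash with O(verify_permit) does not arise.
A world satisfying every obligation exists (e.g. arm_system=true, forward_audit_trail=false, hold_position=true, seal_envelope=false, stow_gear=false, summon_witness=true, take_oath=true, verify_permit=true, withhold_sample=true); no atom is both obligatory and forbidden, so the set is consistent.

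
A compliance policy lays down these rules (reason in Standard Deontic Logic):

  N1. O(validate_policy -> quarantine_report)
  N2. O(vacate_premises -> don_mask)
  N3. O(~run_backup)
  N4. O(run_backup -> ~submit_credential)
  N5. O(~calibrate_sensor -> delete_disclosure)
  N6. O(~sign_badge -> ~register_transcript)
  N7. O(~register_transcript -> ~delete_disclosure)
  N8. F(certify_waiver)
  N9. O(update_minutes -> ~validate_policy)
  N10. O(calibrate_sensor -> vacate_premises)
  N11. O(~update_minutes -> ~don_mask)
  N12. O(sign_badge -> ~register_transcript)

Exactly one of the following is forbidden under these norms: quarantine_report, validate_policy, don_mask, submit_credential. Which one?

Premises 6 and 12 cover both cases: O(~sign_badge -> ~register_transcript) and O(sign_badge -> ~register_transcript). Since ~sign_badge ∨ sign_badge is a tautology, O(~register_transcript) follows.
With premise 7, O(~register_transcript -> ~delete_disclosure), the K-axiom yields O(~delete_disclosure).
Premise 5, O(~calibrate_sensor -> delete_disclosure), contraposes to O(~delete_disclosure -> calibrate_sensor); with O(~delete_disclosure) we get O(calibrate_sensor).
Premise 10 is O(calibrate_sensor -> vacate_premises); since O(calibrate_sensor), deontic closure gives O(vacate_premises).
Applying K to premise 2 (O(vacate_premises -> don_mask)) and O(vacate_premises) yields O(don_mask).
Premise 11, O(~update_minutes -> ~don_mask), contraposes to O(don_mask -> update_minutes); with O(don_mask) we get O(update_minutes).
Applying K to premise 9 (O(update_minutes -> ~validate_policy)) and O(update_minutes) yields O(~validate_policy).
So O(~validate_policy) holds, i.e. validate_policy is forbidden. None of the other listed options is forbidden under the premises.

validate_policy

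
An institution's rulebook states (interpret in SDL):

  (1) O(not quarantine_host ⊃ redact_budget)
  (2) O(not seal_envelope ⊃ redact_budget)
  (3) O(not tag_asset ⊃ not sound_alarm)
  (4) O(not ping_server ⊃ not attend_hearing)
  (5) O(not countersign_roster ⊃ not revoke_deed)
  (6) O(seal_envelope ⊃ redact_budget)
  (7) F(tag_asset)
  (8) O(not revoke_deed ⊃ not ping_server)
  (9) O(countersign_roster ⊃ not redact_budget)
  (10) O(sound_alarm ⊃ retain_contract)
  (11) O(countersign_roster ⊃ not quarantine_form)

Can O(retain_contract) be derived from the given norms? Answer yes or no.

No

Premise 10 is O(sound_alarm ⊃ retain_contract), but O(sound_alarm) is not derivable from the premises, so it does not yield O(retain_contract).
No other premise forces O(retain_contract). An ideal world satisfying every premise can still have retain_contract false, so O(retain_contract) is not derivable.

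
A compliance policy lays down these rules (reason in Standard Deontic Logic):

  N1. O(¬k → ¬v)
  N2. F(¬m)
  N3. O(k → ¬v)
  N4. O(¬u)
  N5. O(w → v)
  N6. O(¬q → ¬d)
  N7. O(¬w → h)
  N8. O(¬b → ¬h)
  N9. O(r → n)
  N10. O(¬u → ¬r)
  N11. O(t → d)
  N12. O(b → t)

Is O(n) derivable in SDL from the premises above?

Premise 9 is O(r → n), but O(r) is not derivable from the premises, so it does not yield O(n).
No other premise forces O(n). An ideal world satisfying every premise can still have n false, so O(n) is not derivable.

No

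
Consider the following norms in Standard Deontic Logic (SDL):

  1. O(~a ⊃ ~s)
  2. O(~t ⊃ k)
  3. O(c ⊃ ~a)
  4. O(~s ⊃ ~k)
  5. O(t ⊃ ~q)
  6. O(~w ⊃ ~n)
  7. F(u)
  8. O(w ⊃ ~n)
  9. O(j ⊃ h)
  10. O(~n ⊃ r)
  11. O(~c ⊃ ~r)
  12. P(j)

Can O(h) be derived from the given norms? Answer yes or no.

Premise 9 is O(j ⊃ h), but O(j) is not derivable from the premises (the permission P(j) asserts only ~O(~j), not O(j)), so it does not yield O(h).
No other premise forces O(h). An ideal world satisfying every premise can still have h false, so O(h) is not derivable.

No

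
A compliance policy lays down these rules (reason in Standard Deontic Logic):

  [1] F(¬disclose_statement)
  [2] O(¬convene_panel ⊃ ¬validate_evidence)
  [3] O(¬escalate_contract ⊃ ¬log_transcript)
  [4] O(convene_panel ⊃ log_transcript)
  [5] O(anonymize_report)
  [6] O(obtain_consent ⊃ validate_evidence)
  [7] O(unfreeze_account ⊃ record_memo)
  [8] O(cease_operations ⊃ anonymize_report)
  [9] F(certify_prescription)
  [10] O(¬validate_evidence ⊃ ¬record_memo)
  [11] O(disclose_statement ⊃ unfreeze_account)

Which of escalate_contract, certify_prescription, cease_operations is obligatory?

Premise 1, F(¬disclose_statement), is equivalent to O(disclose_statement).
Applying K to premise 11 (O(disclose_statement ⊃ unfreeze_account)) and O(disclose_statement) yields O(unfreeze_account).
From O(unfreeze_account) and premise 7, O(unfreeze_account ⊃ record_memo), we obtain O(record_memo).
The contrapositive of premise 10 (O(¬validate_evidence ⊃ ¬record_memo)) is O(record_memo ⊃ validate_evidence), and O(record_memo) is already established, so O(validate_evidence).
The contrapositive of premise 2 (O(¬convene_panel ⊃ ¬validate_evidence)) is O(validate_evidence ⊃ convene_panel), and O(validate_evidence) is already established, so O(convene_panel).
With premise 4, O(convene_panel ⊃ log_transcript), the K-axiom yields O(log_transcript).
Premise 3 is O(¬escalate_contract ⊃ ¬log_transcript); contrapositively O(log_transcript ⊃ escalate_contract). Since O(log_transcript) holds, K gives O(escalate_contract).
So O(escalate_contract) holds — escalate_contract is obligatory. None of the other listed options is made obligatory by any chain of premises.

escalate_contract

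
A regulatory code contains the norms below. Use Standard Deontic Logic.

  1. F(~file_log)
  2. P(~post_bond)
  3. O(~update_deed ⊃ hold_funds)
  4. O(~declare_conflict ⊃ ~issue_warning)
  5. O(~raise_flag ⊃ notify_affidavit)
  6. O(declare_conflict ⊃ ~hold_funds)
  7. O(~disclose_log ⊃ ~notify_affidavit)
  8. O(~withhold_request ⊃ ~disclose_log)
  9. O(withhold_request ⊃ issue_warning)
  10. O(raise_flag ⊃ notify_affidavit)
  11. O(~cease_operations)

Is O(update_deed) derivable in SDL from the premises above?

Yes

Premises 5 and 10 cover both cases: O(~raise_flag ⊃ notify_affidavit) and O(raise_flag ⊃ notify_affidavit). Since ~raise_flag ∨ raise_flag is a tautology, O(notify_affidavit) follows.
Premise 7, O(~disclose_log ⊃ ~notify_affidavit), contraposes to O(notify_affidavit ⊃ disclose_log); with O(notify_affidavit) we get O(disclose_log).
Premise 8, O(~withhold_request ⊃ ~disclose_log), contraposes to O(disclose_log ⊃ withhold_request); with O(disclose_log) we get O(withhold_request).
With premise 9, O(withhold_request ⊃ issue_warning), the K-axiom yields O(issue_warning).
Premise 4 is O(~declare_conflict ⊃ ~issue_warning); contrapositively O(issue_warning ⊃ declare_conflict). Since O(issue_warning) holds, K gives O(declare_conflict).
With premise 6, O(declare_conflict ⊃ ~hold_funds), the K-axiom yields O(~hold_funds).
The contrapositive of premise 3 (O(~update_deed ⊃ hold_funds)) is O(~hold_funds ⊃ update_deed), and O(~hold_funds) is already established, so O(update_deed).
Premises 1, 2, 11 do not contribute to this derivation.
So O(update_deed) follows.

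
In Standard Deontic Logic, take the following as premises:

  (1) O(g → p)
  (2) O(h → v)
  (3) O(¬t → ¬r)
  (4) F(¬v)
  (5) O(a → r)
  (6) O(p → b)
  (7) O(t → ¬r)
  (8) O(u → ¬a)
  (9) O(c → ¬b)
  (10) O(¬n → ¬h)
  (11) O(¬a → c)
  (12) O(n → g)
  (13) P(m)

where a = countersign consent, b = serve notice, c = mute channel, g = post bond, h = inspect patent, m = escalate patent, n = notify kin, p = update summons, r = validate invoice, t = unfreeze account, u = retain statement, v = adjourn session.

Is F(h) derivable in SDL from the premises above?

Yes

Premises 3 and 7 are O(¬t → ¬r) and O(t → ¬r); every ideal world satisfies ¬t or t, so in either case ¬r holds — hence O(¬r).
Premise 5, O(a → r), contraposes to O(¬r → ¬a); with O(¬r) we get O(¬a).
Premise 11 is O(¬a → c); since O(¬a), deontic closure gives O(c).
From O(c) and premise 9, O(c → ¬b), we obtain O(¬b).
The contrapositive of premise 6 (O(p → b)) is O(¬b → ¬p), and O(¬b) is already established, so O(¬p).
Premise 1 is O(g → p); contrapositively O(¬p → ¬g). Since O(¬p) holds, K gives O(¬g).
Premise 12, O(n → g), contraposes to O(¬g → ¬n); with O(¬g) we get O(¬n).
From O(¬n) and premise 10, O(¬n → ¬h), we obtain O(¬h).
Premises 2, 4, 8, 13 do not contribute to this derivation.
So O(¬h) holds, i.e. F(h). The claim follows.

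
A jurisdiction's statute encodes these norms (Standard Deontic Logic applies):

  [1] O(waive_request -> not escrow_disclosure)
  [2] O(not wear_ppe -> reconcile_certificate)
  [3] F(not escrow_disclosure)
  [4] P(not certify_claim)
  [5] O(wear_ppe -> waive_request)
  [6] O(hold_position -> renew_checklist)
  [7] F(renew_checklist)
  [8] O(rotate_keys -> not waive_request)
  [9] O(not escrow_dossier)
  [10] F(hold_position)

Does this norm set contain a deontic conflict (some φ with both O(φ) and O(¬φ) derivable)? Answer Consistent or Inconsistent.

Consistent

Premise 6 is O(hold_position -> renew_checklist), but O(hold_position) is not derivable from the premises, so it does not yield O(renew_checklist).
So O(renew_checklist) is not derivable, and the apparent clash with O(not renew_checklist) does not arise.
A world satisfying every obligation exists (e.g. certify_claim=false, escrow_disclosure=true, escrow_dossier=false, hold_position=false, reconcile_certificate=true, renew_checklist=false, rotate_keys=false, waive_request=false, wear_ppe=false); no atom is both obligatory and forbidden, so the set is consistent.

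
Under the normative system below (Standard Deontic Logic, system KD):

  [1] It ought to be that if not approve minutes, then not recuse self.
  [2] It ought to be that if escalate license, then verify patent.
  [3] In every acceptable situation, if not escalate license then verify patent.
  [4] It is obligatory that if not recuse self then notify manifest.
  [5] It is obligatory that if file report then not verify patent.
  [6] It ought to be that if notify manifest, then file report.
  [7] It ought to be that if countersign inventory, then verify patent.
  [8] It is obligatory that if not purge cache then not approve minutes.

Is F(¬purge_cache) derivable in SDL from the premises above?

By case analysis on ¬escalate_license: premise 3 gives O(¬escalate_license → verify_patent) and premise 2 gives O(escalate_license → verify_patent), so O(verify_patent) either way.
Premise 5, O(file_report → ¬verify_patent), contraposes to O(verify_patent → ¬file_report); with O(verify_patent) we get O(¬file_report).
The contrapositive of premise 6 (O(notify_manifest → file_report)) is O(¬file_report → ¬notify_manifest), and O(¬file_report) is already established, so O(¬notify_manifest).
Premise 4, O(¬recuse_self → notify_manifest), contraposes to O(¬notify_manifest → recuse_self); with O(¬notify_manifest) we get O(recuse_self).
Premise 1, O(¬approve_minutes → ¬recuse_self), contraposes to O(recuse_self → approve_minutes); with O(recuse_self) we get O(approve_minutes).
Premise 8, O(¬purge_cache → ¬approve_minutes), contraposes to O(approve_minutes → purge_cache); with O(approve_minutes) we get O(purge_cache).
Premise 7 does not contribute to this derivation.
So O(purge_cache) holds, i.e. F(¬purge_cache). The claim follows.

Yes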